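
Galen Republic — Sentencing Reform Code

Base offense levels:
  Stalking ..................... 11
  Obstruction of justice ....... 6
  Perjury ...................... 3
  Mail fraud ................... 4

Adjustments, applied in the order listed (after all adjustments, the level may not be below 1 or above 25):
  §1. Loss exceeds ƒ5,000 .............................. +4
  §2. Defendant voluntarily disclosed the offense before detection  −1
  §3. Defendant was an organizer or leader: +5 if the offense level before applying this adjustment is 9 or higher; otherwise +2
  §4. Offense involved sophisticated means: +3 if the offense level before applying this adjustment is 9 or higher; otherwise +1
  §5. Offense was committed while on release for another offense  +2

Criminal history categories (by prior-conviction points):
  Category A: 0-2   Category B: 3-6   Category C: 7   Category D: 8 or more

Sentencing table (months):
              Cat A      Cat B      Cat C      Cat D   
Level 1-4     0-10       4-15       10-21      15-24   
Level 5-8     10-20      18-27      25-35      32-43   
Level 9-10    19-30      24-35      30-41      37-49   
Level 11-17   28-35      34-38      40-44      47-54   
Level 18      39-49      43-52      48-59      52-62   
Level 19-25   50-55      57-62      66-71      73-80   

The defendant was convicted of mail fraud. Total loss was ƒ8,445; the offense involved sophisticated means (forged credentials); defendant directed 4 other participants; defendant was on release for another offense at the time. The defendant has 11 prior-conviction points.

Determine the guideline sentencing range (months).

Base offense level for mail fraud: 4.
§1 applies: 4 + 4 = 8.
§2 does not apply.
§3 applies (level before this adjustment is 8 < 9, so +2): 8 + 2 = 10.
§4 applies (level before this adjustment is 10 ≥ 9, so +3): 10 + 3 = 13.
§5 applies: 13 + 2 = 15.
Final offense level: 15.
Criminal history: 11 prior points → Category D (8+).
Level 15 falls in the 11-17 band.
Grid: Level 11-17 × Category D = 47-54 months.

47-54 months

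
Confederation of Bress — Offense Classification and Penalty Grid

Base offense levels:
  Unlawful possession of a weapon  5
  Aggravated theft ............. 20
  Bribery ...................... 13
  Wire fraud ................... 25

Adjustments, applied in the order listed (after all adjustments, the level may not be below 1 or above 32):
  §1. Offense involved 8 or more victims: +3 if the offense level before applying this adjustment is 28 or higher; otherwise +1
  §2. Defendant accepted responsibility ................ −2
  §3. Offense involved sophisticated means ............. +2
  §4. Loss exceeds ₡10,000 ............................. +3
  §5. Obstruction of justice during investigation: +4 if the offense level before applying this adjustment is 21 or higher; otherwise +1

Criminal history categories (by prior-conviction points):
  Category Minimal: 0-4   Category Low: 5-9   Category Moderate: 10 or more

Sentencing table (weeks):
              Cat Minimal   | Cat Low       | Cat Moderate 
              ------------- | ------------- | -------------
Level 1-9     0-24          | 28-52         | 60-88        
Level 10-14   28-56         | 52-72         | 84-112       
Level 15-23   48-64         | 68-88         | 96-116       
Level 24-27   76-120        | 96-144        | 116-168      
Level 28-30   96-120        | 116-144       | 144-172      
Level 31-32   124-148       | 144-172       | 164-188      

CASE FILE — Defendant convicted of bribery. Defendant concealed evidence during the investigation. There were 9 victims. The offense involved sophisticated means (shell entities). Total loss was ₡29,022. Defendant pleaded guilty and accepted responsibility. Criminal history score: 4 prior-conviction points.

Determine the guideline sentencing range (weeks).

48-64 weeks

Base offense level for bribery: 13.
§1 applies (level before this adjustment is 13 < 28, so +1): 13 + 1 = 14.
§2 applies: 14 − 2 = 12.
§3 applies: 12 + 2 = 14.
§4 applies: 14 + 3 = 17.
§5 applies (level before this adjustment is 17 < 21, so +1): 17 + 1 = 18.
Final offense level: 18.
Criminal history: 4 prior points → Category Minimal (0-4).
Level 18 falls in the 15-23 band.
Grid: Level 15-23 × Category Minimal = 48-64 weeks.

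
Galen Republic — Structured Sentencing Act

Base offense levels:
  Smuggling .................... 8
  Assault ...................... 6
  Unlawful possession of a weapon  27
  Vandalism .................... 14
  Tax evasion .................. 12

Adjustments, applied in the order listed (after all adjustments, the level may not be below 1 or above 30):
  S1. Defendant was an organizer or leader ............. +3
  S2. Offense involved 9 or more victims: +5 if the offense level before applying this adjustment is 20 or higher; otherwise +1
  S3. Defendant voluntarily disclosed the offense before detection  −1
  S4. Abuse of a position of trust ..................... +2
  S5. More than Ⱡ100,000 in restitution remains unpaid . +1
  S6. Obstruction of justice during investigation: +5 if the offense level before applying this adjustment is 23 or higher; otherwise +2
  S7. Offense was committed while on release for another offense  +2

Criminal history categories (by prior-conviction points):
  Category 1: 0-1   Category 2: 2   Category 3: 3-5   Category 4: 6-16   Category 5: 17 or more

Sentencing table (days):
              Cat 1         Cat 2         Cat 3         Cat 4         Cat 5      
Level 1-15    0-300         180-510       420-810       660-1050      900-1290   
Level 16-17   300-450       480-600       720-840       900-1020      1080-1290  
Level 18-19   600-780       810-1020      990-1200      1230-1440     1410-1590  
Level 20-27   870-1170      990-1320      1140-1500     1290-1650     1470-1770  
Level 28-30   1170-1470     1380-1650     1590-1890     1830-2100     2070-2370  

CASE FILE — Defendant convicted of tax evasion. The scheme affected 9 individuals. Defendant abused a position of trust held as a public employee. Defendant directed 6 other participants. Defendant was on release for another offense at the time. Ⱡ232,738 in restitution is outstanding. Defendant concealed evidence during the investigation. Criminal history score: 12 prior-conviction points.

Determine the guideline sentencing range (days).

1290-1650 days

Base offense level for tax evasion: 12.
S1 applies: 12 + 3 = 15.
S2 applies (level before this adjustment is 15 < 20, so +1): 15 + 1 = 16.
S4 applies: 16 + 2 = 18.
S5 applies: 18 + 1 = 19.
S6 applies (level before this adjustment is 19 < 23, so +2): 19 + 2 = 21.
S7 applies: 21 + 2 = 23.
Final offense level: 23.
Criminal history: 12 prior points → Category 4 (6-16).
Level 23 falls in the 20-27 band.
Grid: Level 20-27 × Category 4 = 1290-1650 days.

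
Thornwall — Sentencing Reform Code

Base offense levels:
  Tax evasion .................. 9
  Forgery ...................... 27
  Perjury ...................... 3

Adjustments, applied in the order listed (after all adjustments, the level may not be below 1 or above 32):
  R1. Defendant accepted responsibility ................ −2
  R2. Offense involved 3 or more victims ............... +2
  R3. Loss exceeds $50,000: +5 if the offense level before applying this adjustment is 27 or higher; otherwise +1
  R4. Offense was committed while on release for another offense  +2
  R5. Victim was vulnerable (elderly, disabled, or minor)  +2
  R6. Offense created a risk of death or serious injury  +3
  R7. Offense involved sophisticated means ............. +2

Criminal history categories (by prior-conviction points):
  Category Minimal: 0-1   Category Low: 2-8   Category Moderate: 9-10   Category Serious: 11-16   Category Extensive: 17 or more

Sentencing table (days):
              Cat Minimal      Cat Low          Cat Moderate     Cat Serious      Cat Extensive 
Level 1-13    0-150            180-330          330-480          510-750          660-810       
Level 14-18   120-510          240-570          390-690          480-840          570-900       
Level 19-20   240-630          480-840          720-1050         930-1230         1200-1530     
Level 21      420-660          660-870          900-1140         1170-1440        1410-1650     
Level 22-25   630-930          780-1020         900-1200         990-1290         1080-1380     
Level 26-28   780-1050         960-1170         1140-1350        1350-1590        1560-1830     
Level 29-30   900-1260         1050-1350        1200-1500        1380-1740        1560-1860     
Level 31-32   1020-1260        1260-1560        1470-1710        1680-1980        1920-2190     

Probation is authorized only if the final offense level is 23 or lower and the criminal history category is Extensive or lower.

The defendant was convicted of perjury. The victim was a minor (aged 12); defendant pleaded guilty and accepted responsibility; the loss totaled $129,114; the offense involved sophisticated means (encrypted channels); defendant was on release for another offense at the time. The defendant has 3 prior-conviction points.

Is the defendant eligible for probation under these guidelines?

Base offense level for perjury: 3.
R1 applies: 3 − 2 = 1.
R2 does not apply.
R3 applies (level before this adjustment is 1 < 27, so +1): 1 + 1 = 2.
R4 applies: 2 + 2 = 4.
R5 applies: 4 + 2 = 6.
R7 applies: 6 + 2 = 8.
Final offense level: 8.
Criminal history: 3 prior points → Category Low (2-8).
Level 8 falls in the 1-13 band.
Grid: Level 1-13 × Category Low = 180-330 days.
Probation check: level 8 ≤ 23 and category Low ≤ Extensive → eligible.

Yes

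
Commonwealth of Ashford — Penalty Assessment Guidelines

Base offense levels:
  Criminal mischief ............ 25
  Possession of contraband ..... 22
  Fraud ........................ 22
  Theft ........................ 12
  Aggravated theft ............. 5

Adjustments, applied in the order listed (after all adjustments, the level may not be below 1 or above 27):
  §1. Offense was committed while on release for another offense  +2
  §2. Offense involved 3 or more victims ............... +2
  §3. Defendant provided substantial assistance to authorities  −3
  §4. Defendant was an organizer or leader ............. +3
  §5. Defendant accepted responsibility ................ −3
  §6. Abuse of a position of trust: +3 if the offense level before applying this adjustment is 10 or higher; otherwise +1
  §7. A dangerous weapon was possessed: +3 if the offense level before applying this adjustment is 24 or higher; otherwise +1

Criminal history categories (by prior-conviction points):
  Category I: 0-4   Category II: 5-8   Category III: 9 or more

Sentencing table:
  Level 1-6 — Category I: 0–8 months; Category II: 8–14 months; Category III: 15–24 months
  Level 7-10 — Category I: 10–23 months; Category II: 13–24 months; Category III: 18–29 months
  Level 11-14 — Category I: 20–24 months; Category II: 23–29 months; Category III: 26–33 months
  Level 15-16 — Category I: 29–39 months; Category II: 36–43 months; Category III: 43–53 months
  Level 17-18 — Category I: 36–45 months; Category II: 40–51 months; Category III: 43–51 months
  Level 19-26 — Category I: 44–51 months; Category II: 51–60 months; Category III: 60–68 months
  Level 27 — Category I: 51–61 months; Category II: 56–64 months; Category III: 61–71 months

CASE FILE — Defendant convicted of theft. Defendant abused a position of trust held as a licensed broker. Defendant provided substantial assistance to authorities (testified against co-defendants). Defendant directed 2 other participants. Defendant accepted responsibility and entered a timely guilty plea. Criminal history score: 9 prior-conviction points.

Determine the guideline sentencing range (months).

Base offense level for theft: 12.
§2 does not apply.
§3 applies: 12 − 3 = 9.
§4 applies: 9 + 3 = 12.
§5 applies: 12 − 3 = 9.
§6 applies (level before this adjustment is 9 < 10, so +1): 9 + 1 = 10.
Final offense level: 10.
Criminal history: 9 prior points → Category III (9+).
Level 10 falls in the 7-10 band.
Grid: Level 7-10 × Category III = 18-29 months.

18-29 months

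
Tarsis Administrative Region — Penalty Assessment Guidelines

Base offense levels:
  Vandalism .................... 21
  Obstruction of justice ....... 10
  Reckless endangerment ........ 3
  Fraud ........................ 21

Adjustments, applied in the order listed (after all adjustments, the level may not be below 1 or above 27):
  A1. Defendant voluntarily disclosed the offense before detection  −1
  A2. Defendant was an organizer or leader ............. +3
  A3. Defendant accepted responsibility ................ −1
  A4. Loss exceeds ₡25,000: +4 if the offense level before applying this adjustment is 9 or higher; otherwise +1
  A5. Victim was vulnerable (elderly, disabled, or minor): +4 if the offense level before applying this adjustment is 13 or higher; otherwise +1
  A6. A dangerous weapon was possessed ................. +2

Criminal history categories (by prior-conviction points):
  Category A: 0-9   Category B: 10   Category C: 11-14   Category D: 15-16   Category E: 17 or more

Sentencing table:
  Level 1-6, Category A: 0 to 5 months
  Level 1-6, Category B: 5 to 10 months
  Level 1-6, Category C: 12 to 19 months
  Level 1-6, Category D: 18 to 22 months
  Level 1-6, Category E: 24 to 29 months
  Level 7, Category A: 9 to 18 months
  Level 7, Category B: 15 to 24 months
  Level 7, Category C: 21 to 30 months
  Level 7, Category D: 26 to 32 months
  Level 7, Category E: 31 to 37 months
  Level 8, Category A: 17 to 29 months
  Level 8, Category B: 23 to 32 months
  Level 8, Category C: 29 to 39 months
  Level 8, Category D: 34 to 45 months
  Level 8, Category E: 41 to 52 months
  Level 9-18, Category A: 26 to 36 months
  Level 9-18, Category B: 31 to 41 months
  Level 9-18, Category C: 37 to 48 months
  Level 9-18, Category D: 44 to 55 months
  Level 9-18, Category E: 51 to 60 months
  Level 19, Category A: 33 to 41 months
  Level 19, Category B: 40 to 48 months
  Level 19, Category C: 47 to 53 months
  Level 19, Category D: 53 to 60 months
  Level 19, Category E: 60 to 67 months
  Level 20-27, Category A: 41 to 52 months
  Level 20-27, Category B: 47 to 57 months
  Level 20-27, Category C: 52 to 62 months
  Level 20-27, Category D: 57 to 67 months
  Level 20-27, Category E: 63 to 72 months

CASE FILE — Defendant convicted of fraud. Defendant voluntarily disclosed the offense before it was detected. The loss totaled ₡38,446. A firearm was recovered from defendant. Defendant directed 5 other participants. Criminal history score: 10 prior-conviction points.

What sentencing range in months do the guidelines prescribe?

Base offense level for fraud: 21.
A1 applies: 21 − 1 = 20.
A2 applies: 20 + 3 = 23.
A3 does not apply.
A4 applies (level before this adjustment is 23 ≥ 9, so +4): 23 + 4 = 27.
A5 does not apply.
A6 applies: 27 + 2 = 29.
Level 29 exceeds the maximum of 27; capped at 27.
Final offense level: 27.
Criminal history: 10 prior points → Category B (10).
Level 27 falls in the 20-27 band.
Grid: Level 20-27 × Category B = 47-57 months.

47-57 months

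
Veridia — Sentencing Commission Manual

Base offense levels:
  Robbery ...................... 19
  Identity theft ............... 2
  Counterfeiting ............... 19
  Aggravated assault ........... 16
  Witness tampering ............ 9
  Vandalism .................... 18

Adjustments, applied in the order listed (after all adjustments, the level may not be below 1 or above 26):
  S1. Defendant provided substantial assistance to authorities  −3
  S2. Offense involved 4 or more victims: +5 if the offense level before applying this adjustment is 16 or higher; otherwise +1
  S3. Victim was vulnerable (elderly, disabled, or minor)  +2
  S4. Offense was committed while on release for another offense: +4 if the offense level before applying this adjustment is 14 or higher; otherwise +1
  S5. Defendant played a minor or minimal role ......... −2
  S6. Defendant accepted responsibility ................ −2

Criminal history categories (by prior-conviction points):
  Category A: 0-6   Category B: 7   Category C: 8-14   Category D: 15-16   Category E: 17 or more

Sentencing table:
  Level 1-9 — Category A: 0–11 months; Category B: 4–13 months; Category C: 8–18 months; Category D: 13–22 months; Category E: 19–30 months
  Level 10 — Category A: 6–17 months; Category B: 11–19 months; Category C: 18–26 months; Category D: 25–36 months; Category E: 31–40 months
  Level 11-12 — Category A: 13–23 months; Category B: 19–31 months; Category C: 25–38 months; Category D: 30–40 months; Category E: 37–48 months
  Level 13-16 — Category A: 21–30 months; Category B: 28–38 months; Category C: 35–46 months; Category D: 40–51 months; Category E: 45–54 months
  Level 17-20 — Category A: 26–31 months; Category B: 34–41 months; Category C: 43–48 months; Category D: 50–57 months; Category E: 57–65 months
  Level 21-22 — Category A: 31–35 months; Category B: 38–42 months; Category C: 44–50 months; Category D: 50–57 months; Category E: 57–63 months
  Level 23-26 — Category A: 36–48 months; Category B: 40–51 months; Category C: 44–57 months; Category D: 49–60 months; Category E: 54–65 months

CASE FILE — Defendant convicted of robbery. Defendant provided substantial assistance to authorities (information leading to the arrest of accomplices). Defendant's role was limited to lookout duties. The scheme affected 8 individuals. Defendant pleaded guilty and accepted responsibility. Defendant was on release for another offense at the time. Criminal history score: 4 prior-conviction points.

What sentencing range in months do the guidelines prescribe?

Base offense level for robbery: 19.
S1 applies: 19 − 3 = 16.
S2 applies (level before this adjustment is 16 ≥ 16, so +5): 16 + 5 = 21.
S4 applies (level before this adjustment is 21 ≥ 14, so +4): 21 + 4 = 25.
S5 applies: 25 − 2 = 23.
S6 applies: 23 − 2 = 21.
Final offense level: 21.
Criminal history: 4 prior points → Category A (0-6).
Level 21 falls in the 21-22 band.
Grid: Level 21-22 × Category A = 31-35 months.

31-35 months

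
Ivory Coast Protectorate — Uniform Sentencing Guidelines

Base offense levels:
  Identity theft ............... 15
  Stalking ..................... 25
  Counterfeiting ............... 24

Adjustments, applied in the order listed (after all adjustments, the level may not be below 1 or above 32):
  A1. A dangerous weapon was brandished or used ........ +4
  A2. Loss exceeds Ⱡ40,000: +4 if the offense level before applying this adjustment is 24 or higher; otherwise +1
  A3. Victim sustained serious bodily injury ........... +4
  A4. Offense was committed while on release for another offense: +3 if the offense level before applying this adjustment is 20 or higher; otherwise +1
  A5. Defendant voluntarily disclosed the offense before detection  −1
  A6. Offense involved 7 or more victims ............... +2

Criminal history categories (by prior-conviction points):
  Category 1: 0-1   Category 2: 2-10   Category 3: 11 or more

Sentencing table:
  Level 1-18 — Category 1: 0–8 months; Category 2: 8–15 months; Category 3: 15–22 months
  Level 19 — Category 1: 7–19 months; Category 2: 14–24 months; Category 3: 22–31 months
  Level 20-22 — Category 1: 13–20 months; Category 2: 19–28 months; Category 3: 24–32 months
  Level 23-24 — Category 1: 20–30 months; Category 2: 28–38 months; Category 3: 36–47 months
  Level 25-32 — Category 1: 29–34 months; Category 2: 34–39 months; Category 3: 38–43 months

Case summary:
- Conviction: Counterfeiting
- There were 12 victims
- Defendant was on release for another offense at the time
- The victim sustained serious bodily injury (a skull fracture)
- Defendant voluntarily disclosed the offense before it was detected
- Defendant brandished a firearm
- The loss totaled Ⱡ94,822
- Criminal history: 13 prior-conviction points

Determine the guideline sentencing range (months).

Base offense level for counterfeiting: 24.
A1 applies: 24 + 4 = 28.
A2 applies (level before this adjustment is 28 ≥ 24, so +4): 28 + 4 = 32.
A3 applies: 32 + 4 = 36.
A4 applies (level before this adjustment is 36 ≥ 20, so +3): 36 + 3 = 39.
A5 applies: 39 − 1 = 38.
A6 applies: 38 + 2 = 40.
Level 40 exceeds the maximum of 32; capped at 32.
Final offense level: 32.
Criminal history: 13 prior points → Category 3 (11+).
Level 32 falls in the 25-32 band.
Grid: Level 25-32 × Category 3 = 38-43 months.

38-43 months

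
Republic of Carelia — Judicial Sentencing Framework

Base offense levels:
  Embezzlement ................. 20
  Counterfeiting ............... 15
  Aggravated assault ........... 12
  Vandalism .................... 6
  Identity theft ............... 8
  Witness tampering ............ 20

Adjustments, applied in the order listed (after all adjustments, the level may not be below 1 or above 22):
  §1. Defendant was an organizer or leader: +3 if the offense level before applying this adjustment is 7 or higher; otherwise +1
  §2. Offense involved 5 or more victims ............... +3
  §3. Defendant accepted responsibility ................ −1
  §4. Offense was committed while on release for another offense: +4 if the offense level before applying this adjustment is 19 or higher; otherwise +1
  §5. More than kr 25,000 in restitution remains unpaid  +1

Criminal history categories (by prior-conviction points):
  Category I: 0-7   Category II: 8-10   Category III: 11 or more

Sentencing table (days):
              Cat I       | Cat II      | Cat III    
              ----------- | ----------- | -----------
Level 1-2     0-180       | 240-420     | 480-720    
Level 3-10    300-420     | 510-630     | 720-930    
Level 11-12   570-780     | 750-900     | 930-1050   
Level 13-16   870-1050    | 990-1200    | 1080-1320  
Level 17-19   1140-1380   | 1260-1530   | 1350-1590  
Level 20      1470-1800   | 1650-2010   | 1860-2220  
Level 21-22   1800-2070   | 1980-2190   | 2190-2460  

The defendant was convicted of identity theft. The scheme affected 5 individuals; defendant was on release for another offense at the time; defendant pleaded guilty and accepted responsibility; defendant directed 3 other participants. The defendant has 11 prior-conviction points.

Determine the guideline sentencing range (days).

1080-1320 days

Base offense level for identity theft: 8.
§1 applies (level before this adjustment is 8 ≥ 7, so +3): 8 + 3 = 11.
§2 applies: 11 + 3 = 14.
§3 applies: 14 − 1 = 13.
§4 applies (level before this adjustment is 13 < 19, so +1): 13 + 1 = 14.
§5 does not apply.
Final offense level: 14.
Criminal history: 11 prior points → Category III (11+).
Level 14 falls in the 13-16 band.
Grid: Level 13-16 × Category III = 1080-1320 days.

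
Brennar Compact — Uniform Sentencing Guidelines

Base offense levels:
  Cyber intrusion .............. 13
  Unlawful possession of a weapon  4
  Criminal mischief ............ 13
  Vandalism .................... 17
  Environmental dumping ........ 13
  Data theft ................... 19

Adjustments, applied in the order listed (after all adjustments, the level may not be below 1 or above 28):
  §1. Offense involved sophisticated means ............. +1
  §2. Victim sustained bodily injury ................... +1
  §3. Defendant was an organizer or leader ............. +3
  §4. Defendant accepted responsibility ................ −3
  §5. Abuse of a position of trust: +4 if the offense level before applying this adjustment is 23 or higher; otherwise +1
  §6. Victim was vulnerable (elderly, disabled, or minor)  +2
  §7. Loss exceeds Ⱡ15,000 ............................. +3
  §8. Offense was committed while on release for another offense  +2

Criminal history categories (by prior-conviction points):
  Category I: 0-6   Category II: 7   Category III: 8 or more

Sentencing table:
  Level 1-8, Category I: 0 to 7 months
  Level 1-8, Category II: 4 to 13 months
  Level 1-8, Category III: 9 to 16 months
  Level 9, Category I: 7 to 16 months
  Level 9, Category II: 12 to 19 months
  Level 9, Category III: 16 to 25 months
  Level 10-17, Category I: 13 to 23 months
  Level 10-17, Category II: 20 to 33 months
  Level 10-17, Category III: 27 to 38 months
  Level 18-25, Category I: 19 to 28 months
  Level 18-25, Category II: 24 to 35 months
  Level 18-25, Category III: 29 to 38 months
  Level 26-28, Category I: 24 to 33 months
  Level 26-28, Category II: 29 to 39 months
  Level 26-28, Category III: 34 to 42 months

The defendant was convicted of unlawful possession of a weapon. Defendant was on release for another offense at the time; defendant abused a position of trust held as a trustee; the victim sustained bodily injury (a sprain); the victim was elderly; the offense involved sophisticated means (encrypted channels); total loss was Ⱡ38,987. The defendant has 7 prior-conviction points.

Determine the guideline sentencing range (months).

Base offense level for unlawful possession of a weapon: 4.
§1 applies: 4 + 1 = 5.
§2 applies: 5 + 1 = 6.
§3 does not apply.
§4 does not apply.
§5 applies (level before this adjustment is 6 < 23, so +1): 6 + 1 = 7.
§6 applies: 7 + 2 = 9.
§7 applies: 9 + 3 = 12.
§8 applies: 12 + 2 = 14.
Final offense level: 14.
Criminal history: 7 prior points → Category II (7).
Level 14 falls in the 10-17 band.
Grid: Level 10-17 × Category II = 20-33 months.

20-33 months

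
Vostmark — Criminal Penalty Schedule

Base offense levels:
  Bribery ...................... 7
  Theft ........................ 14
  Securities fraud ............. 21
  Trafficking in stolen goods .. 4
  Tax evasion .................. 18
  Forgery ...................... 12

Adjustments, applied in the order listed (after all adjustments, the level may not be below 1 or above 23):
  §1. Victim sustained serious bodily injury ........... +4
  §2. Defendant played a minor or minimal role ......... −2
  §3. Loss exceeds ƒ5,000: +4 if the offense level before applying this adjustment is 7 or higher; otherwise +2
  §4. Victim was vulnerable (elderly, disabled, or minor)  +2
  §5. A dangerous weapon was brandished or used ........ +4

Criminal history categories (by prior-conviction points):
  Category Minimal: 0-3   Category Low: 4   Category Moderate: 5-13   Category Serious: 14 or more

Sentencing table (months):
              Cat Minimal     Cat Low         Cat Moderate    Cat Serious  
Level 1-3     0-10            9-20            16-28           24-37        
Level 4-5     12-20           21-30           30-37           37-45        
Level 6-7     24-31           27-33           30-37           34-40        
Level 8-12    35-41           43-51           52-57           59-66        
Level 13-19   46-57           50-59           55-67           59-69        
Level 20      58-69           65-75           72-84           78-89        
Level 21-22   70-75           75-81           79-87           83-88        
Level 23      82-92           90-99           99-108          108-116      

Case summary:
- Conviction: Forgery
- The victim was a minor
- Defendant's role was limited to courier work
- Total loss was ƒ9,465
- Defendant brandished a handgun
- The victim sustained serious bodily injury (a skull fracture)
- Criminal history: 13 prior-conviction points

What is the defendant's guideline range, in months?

Base offense level for forgery: 12.
§1 applies: 12 + 4 = 16.
§2 applies: 16 − 2 = 14.
§3 applies (level before this adjustment is 14 ≥ 7, so +4): 14 + 4 = 18.
§4 applies: 18 + 2 = 20.
§5 applies: 20 + 4 = 24.
Level 24 exceeds the maximum of 23; capped at 23.
Final offense level: 23.
Criminal history: 13 prior points → Category Moderate (5-13).
Level 23 falls in the 23 band.
Grid: Level 23 × Category Moderate = 99-108 months.

99-108 months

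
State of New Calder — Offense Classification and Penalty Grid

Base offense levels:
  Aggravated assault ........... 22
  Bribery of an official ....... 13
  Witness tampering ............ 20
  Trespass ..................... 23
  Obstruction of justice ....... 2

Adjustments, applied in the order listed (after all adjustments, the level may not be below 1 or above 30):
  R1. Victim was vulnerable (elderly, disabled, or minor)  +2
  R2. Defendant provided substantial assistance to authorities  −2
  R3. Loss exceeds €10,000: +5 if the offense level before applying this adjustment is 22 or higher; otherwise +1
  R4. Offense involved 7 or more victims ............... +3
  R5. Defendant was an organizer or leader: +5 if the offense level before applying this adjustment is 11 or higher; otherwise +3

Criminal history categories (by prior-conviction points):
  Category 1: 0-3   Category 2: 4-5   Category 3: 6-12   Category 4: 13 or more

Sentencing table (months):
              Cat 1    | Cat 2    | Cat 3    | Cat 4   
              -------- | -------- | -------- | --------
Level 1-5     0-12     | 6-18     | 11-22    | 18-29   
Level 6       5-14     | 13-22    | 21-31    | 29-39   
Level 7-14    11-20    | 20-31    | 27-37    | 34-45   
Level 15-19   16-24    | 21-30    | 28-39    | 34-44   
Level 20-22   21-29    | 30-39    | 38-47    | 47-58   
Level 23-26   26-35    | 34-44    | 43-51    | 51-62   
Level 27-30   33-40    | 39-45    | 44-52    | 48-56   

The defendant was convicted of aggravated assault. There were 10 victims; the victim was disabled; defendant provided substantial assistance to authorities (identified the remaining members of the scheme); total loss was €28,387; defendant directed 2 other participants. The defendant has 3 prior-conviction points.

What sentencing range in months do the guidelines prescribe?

33-40 months

Base offense level for aggravated assault: 22.
R1 applies: 22 + 2 = 24.
R2 applies: 24 − 2 = 22.
R3 applies (level before this adjustment is 22 ≥ 22, so +5): 22 + 5 = 27.
R4 applies: 27 + 3 = 30.
R5 applies (level before this adjustment is 30 ≥ 11, so +5): 30 + 5 = 35.
Level 35 exceeds the maximum of 30; capped at 30.
Final offense level: 30.
Criminal history: 3 prior points → Category 1 (0-3).
Level 30 falls in the 27-30 band.
Grid: Level 27-30 × Category 1 = 33-40 months.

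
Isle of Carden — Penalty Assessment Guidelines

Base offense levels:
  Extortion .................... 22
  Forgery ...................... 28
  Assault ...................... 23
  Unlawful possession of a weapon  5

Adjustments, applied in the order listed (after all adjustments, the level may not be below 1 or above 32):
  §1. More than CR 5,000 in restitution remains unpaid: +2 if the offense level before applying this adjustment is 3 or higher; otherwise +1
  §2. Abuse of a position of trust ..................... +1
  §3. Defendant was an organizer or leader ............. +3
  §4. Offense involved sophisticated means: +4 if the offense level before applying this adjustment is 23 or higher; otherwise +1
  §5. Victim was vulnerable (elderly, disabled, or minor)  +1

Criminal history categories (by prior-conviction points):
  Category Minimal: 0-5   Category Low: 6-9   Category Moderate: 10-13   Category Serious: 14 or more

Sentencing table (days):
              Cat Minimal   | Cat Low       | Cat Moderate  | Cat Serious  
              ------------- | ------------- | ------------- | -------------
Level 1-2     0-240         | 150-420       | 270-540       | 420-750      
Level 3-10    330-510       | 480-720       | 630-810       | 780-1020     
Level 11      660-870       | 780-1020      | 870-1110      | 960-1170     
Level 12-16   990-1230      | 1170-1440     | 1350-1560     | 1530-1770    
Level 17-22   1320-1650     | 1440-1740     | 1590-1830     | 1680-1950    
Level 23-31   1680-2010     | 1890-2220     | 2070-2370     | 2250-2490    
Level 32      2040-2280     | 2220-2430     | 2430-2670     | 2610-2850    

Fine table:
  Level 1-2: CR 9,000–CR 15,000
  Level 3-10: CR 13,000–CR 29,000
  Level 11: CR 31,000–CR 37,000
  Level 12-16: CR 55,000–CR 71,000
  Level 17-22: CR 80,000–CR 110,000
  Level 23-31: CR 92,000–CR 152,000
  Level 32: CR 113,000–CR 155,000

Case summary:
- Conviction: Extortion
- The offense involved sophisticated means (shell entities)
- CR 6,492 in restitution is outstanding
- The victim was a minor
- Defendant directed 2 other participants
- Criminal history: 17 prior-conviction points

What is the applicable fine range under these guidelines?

Base offense level for extortion: 22.
§1 applies (level before this adjustment is 22 ≥ 3, so +2): 22 + 2 = 24.
§3 applies: 24 + 3 = 27.
§4 applies (level before this adjustment is 27 ≥ 23, so +4): 27 + 4 = 31.
§5 applies: 31 + 1 = 32.
Final offense level: 32.
Level 32 falls in the 32 band.
Fine table: Level 32 → CR 113,000–CR 155,000.

CR 113,000–CR 155,000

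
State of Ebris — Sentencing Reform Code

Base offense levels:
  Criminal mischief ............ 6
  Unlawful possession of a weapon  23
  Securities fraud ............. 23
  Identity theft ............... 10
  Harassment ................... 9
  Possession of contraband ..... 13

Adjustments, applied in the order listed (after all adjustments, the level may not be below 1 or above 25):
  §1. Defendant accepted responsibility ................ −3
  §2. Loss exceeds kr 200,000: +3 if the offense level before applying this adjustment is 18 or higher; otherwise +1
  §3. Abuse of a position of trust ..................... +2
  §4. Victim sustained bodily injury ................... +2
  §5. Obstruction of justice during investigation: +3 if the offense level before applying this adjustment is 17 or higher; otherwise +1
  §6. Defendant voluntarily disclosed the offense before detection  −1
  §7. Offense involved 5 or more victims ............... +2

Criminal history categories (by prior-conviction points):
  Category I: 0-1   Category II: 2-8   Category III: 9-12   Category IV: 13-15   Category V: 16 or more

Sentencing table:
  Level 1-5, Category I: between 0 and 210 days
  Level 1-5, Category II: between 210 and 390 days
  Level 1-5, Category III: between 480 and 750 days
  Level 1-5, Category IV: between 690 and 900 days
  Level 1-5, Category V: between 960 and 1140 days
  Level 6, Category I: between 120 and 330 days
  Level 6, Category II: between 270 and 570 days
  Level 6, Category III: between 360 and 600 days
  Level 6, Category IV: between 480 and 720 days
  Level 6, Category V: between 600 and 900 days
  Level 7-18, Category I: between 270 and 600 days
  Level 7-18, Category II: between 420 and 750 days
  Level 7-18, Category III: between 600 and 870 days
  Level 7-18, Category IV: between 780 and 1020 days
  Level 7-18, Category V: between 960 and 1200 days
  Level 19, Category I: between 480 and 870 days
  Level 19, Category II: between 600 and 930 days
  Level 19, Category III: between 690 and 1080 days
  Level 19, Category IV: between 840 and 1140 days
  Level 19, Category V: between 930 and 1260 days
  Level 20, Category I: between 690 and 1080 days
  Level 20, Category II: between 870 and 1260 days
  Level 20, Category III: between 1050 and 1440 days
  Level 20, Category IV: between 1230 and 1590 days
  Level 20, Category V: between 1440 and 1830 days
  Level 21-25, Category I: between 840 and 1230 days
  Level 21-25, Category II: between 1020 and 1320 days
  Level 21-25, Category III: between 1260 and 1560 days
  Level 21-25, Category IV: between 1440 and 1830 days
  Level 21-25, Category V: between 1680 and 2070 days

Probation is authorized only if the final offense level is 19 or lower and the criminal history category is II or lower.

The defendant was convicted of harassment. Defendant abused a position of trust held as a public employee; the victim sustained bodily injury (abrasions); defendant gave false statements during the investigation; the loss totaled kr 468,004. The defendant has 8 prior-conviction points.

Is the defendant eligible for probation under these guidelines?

Base offense level for harassment: 9.
§2 applies (level before this adjustment is 9 < 18, so +1): 9 + 1 = 10.
§3 applies: 10 + 2 = 12.
§4 applies: 12 + 2 = 14.
§5 applies (level before this adjustment is 14 < 17, so +1): 14 + 1 = 15.
§7 does not apply.
Final offense level: 15.
Criminal history: 8 prior points → Category II (2-8).
Level 15 falls in the 7-18 band.
Grid: Level 7-18 × Category II = 420-750 days.
Probation check: level 15 ≤ 19 and category II ≤ II → eligible.

Yes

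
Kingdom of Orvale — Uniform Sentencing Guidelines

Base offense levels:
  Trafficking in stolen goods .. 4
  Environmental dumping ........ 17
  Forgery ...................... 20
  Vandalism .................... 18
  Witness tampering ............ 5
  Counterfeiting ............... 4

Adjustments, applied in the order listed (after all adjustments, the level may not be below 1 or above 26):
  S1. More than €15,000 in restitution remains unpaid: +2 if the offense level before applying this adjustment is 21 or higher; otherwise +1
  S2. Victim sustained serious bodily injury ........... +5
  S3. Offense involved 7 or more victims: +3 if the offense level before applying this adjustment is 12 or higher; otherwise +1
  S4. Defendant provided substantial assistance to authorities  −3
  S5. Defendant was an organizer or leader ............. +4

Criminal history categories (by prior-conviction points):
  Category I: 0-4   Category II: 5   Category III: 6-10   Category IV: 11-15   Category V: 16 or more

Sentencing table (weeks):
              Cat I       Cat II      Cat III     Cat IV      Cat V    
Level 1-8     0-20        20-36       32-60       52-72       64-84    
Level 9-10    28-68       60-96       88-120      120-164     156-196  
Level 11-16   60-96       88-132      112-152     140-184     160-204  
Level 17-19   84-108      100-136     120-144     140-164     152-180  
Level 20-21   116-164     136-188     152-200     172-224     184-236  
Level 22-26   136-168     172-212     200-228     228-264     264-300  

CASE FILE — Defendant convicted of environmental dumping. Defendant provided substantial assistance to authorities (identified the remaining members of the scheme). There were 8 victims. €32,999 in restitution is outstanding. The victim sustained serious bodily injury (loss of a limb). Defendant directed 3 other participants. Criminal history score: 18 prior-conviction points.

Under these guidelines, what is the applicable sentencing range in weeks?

264-300 weeks

Base offense level for environmental dumping: 17.
S1 applies (level before this adjustment is 17 < 21, so +1): 17 + 1 = 18.
S2 applies: 18 + 5 = 23.
S3 applies (level before this adjustment is 23 ≥ 12, so +3): 23 + 3 = 26.
S4 applies: 26 − 3 = 23.
S5 applies: 23 + 4 = 27.
Level 27 exceeds the maximum of 26; capped at 26.
Final offense level: 26.
Criminal history: 18 prior points → Category V (16+).
Level 26 falls in the 22-26 band.
Grid: Level 22-26 × Category V = 264-300 weeks.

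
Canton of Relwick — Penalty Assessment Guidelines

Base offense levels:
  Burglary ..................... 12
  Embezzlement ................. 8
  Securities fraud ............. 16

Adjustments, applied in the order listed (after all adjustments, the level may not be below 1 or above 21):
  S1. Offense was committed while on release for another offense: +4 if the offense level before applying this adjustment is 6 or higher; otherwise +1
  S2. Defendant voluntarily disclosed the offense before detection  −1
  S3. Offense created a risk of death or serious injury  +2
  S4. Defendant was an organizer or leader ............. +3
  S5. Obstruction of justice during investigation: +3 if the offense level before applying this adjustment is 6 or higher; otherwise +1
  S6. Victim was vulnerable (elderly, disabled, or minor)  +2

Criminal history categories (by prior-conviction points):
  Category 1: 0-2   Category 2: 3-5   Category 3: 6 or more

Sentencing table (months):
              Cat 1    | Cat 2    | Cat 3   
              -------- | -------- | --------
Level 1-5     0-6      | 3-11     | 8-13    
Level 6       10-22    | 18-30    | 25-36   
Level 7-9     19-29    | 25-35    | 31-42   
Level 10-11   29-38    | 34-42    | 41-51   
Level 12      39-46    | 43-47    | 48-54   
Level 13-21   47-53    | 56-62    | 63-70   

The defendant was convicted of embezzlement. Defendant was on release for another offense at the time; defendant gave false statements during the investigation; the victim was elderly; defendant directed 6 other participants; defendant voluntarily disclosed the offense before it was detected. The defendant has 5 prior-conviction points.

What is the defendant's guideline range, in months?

56-62 months

Base offense level for embezzlement: 8.
S1 applies (level before this adjustment is 8 ≥ 6, so +4): 8 + 4 = 12.
S2 applies: 12 − 1 = 11.
S4 applies: 11 + 3 = 14.
S5 applies (level before this adjustment is 14 ≥ 6, so +3): 14 + 3 = 17.
S6 applies: 17 + 2 = 19.
Final offense level: 19.
Criminal history: 5 prior points → Category 2 (3-5).
Level 19 falls in the 13-21 band.
Grid: Level 13-21 × Category 2 = 56-62 months.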